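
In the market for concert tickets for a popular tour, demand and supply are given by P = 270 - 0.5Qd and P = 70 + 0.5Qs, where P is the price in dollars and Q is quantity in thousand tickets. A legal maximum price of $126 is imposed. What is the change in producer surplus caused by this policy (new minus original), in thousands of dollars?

Rearranging demand gives Qd = 540 - 2P; rearranging supply gives Qs = 2P - 140. Without the control the market clears where 540 - 2P = 2P - 140, i.e. P* = 170 and Q* = 200.
The ceiling of 126 is below the equilibrium price 170, so it binds.
At P = 126: Qd = 540 - 2·126 = 288 and Qs = 2·126 - 140 = 112.
Producer surplus without the control is ½ · (170 - 70) · 200 = 10000.
With the ceiling, producers sell 112 units at 126, so PS = ½ · (126 - 70) · 112 = 3136.
Change in producer surplus = 3136 - 10000 = -6864.

-6864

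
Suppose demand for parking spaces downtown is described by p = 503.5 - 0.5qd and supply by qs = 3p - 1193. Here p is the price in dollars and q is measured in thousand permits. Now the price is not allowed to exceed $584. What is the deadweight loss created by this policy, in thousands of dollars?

0

Rearranging demand gives qd = 1007 - 2p. Equilibrium: 1007 - 2p = 3p - 1193, so 2200 = 5p and p* = 440, q* = 127.
The ceiling of 584 is above the equilibrium price 440, so it is not binding; the market clears at p* = 440, q* = 127.
Since the control does not bind, no trades are prevented and deadweight loss is zero.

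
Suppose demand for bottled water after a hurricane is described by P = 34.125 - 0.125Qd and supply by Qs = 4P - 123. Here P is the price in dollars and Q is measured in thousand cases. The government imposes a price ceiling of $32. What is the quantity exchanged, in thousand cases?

Rearranging demand gives Qd = 273 - 8P. Setting quantity demanded equal to quantity supplied, 273 - 8P = 4P - 123, gives P* = 33 and Q* = 9.
Because the ceiling (32) lies below the market-clearing price, it is binding.
At P = 32: Qd = 273 - 8·32 = 17 and Qs = 4·32 - 123 = 5.
The quantity actually transacted is the short side, supply: 5.

5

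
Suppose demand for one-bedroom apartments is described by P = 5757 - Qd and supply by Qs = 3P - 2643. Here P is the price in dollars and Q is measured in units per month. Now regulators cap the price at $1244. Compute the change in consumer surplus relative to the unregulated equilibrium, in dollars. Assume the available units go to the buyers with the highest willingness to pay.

-2365128

Rearranging demand gives Qd = 5757 - P. Without the control the market clears where 5757 - P = 3P - 2643, i.e. P* = 2100 and Q* = 3657.
The ceiling of 1244 is below the equilibrium price 2100, so it binds.
At P = 1244: Qd = 5757 - 1244 = 4513 and Qs = 3·1244 - 2643 = 1089.
Consumer surplus without the control is ½ · (5757 - 2100) · 3657 = 6686824.5.
With the ceiling, 1089 units are sold at 1244 (assume they go to the highest-value buyers). The demand price at Q = 1089 is 4668, so CS = ½ · [(5757 - 1244) + (4668 - 1244)] · 1089 = 4321696.5.
Change in consumer surplus = 4321696.5 - 6686824.5 = -2365128.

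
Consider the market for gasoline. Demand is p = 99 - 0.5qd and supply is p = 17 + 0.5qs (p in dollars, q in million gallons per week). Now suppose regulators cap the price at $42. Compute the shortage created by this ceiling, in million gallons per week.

64

Rearranging demand gives qd = 198 - 2p; rearranging supply gives qs = 2p - 34. In a free market, 198 - 2p = 2p - 34 gives the equilibrium p* = 58, q* = 82.
The ceiling of 42 is below the equilibrium price 58, so it binds.
At p = 42: qd = 198 - 2·42 = 114 and qs = 2·42 - 34 = 50.
Shortage = qd - qs = 114 - 50 = 64.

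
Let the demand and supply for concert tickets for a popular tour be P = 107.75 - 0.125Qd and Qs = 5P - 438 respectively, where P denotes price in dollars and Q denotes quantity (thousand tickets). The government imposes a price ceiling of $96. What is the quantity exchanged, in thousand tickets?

Rearranging demand gives Qd = 862 - 8P. Without the control the market clears where 862 - 8P = 5P - 438, i.e. P* = 100 and Q* = 62.
Since 96 < 100, the ceiling is binding.
At P = 96: Qd = 862 - 8·96 = 94 and Qs = 5·96 - 438 = 42.
The quantity actually transacted is the short side, supply: 42.

42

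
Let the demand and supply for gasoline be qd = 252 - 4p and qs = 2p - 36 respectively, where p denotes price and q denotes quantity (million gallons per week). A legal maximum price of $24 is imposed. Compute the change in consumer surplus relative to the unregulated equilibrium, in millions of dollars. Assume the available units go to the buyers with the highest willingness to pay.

0

In a free market, 252 - 4p = 2p - 36 gives the equilibrium p* = 48, q* = 60.
The ceiling of 24 is below the equilibrium price 48, so it binds.
At p = 24: qd = 252 - 4·24 = 156 and qs = 2·24 - 36 = 12.
Consumer surplus without the control is ½ · (63 - 48) · 60 = 450.
With the ceiling, 12 units are sold at 24 (assume they go to the highest-value buyers). The demand price at q = 12 is 60, so CS = ½ · [(63 - 24) + (60 - 24)] · 12 = 450.
Change in consumer surplus = 450 - 450 = 0.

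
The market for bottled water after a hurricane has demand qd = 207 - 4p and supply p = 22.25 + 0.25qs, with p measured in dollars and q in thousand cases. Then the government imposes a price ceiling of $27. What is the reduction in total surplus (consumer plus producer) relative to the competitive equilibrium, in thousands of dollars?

Rearranging supply gives qs = 4p - 89. In a free market, 207 - 4p = 4p - 89 gives the equilibrium p* = 37, q* = 59.
Because the ceiling (27) lies below the market-clearing price, it is binding.
At p = 27: qd = 207 - 4·27 = 99 and qs = 4·27 - 89 = 19.
Quantity traded falls to 19. At q = 19 the demand price is (207 - 19)/4 = 47 and the supply price is (89 + 19)/4 = 27.
Deadweight loss = ½ · (47 - 27) · (59 - 19) = ½ · 20 · 40 = 400.

400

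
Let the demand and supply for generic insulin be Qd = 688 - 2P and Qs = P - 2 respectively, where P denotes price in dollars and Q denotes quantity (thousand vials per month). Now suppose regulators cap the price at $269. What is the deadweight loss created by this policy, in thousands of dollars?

Setting quantity demanded equal to quantity supplied, 688 - 2P = P - 2, gives P* = 230 and Q* = 228.
Since 269 is above P* = 230, the ceiling does not bind and the free-market outcome prevails.
Since the control does not bind, no trades are prevented and deadweight loss is zero.

0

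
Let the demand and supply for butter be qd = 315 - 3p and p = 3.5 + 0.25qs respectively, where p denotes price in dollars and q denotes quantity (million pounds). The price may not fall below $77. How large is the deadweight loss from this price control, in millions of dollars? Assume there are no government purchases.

Rearranging supply gives qs = 4p - 14. Setting quantity demanded equal to quantity supplied, 315 - 3p = 4p - 14, gives p* = 47 and q* = 174.
Since 77 > 47, the floor is binding.
At p = 77: qd = 315 - 3·77 = 84 and qs = 4·77 - 14 = 294.
Quantity traded falls to 84. At q = 84 the demand price is (315 - 84)/3 = 77 and the supply price is (14 + 84)/4 = 24.5.
Deadweight loss = ½ · (77 - 24.5) · (174 - 84) = ½ · 52.5 · 90 = 2362.5.

2362.5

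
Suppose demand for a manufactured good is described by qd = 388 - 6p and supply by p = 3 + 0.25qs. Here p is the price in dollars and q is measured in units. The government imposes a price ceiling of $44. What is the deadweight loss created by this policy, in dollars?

0

Rearranging supply gives qs = 4p - 12. In a free market, 388 - 6p = 4p - 12 gives the equilibrium p* = 40, q* = 148.
Since 44 is above p* = 40, the ceiling does not bind and the free-market outcome prevails.
Since the control does not bind, no trades are prevented and deadweight loss is zero.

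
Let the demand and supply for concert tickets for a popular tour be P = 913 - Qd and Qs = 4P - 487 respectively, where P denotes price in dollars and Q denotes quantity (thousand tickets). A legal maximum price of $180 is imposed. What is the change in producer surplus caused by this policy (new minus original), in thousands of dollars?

-43300

Rearranging demand gives Qd = 913 - P. Equilibrium: 913 - P = 4P - 487, so 1400 = 5P and P* = 280, Q* = 633.
The ceiling of 180 is below the equilibrium price 280, so it binds.
At P = 180: Qd = 913 - 180 = 733 and Qs = 4·180 - 487 = 233.
Producer surplus without the control is ½ · (280 - 121.75) · 633 = 50086.125.
With the ceiling, producers sell 233 units at 180, so PS = ½ · (180 - 121.75) · 233 = 6786.125.
Change in producer surplus = 6786.125 - 50086.125 = -43300.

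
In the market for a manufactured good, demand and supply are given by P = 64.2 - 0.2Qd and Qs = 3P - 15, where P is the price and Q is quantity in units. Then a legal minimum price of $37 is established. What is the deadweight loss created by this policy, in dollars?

0

Rearranging demand gives Qd = 321 - 5P. In a free market, 321 - 5P = 3P - 15 gives the equilibrium P* = 42, Q* = 111.
The floor of 37 is below the equilibrium price 42, so it is not binding; the market clears at P* = 42, Q* = 111.
Since the control does not bind, no trades are prevented and deadweight loss is zero.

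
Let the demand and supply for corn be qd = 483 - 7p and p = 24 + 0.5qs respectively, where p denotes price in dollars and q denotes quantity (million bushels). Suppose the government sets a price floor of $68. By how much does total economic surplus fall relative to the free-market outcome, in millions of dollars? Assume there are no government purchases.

Rearranging supply gives qs = 2p - 48. Setting quantity demanded equal to quantity supplied, 483 - 7p = 2p - 48, gives p* = 59 and q* = 70.
The floor of 68 is above the equilibrium price 59, so it binds.
At p = 68: qd = 483 - 7·68 = 7 and qs = 2·68 - 48 = 88.
Quantity traded falls to 7. At q = 7 the demand price is (483 - 7)/7 = 68 and the supply price is (48 + 7)/2 = 27.5.
Deadweight loss = ½ · (68 - 27.5) · (70 - 7) = ½ · 40.5 · 63 = 1275.75.

1275.75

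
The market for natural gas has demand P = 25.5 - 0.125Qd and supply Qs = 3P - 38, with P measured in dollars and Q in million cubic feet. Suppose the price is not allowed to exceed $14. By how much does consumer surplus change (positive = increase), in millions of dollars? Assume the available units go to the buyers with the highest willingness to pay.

Rearranging demand gives Qd = 204 - 8P. Without the control the market clears where 204 - 8P = 3P - 38, i.e. P* = 22 and Q* = 28.
Because the ceiling (14) lies below the market-clearing price, it is binding.
At P = 14: Qd = 204 - 8·14 = 92 and Qs = 3·14 - 38 = 4.
Consumer surplus without the control is ½ · (25.5 - 22) · 28 = 49.
With the ceiling, 4 units are sold at 14 (assume they go to the highest-value buyers). The demand price at Q = 4 is 25, so CS = ½ · [(25.5 - 14) + (25 - 14)] · 4 = 45.
Change in consumer surplus = 45 - 49 = -4.

-4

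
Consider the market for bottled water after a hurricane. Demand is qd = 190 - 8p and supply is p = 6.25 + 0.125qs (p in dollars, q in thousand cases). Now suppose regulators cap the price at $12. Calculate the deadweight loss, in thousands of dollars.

Rearranging supply gives qs = 8p - 50. Setting quantity demanded equal to quantity supplied, 190 - 8p = 8p - 50, gives p* = 15 and q* = 70.
The ceiling of 12 is below the equilibrium price 15, so it binds.
At p = 12: qd = 190 - 8·12 = 94 and qs = 8·12 - 50 = 46.
Quantity traded falls to 46. At q = 46 the demand price is (190 - 46)/8 = 18 and the supply price is (50 + 46)/8 = 12.
Deadweight loss = ½ · (18 - 12) · (70 - 46) = ½ · 6 · 24 = 72.

72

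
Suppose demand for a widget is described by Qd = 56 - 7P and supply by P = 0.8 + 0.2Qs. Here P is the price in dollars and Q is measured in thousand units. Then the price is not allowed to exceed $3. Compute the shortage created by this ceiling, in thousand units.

24

Rearranging supply gives Qs = 5P - 4. Without the control the market clears where 56 - 7P = 5P - 4, i.e. P* = 5 and Q* = 21.
Since 3 < 5, the ceiling is binding.
At P = 3: Qd = 56 - 7·3 = 35 and Qs = 5·3 - 4 = 11.
Shortage = Qd - Qs = 35 - 11 = 24.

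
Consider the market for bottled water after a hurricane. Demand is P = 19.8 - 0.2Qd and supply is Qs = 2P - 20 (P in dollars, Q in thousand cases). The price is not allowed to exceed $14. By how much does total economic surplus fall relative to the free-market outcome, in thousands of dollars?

Rearranging demand gives Qd = 99 - 5P. Without the control the market clears where 99 - 5P = 2P - 20, i.e. P* = 17 and Q* = 14.
Since 14 < 17, the ceiling is binding.
At P = 14: Qd = 99 - 5·14 = 29 and Qs = 2·14 - 20 = 8.
Quantity traded falls to 8. At Q = 8 the demand price is (99 - 8)/5 = 18.2 and the supply price is (20 + 8)/2 = 14.
Deadweight loss = ½ · (18.2 - 14) · (14 - 8) = ½ · 4.2 · 6 = 12.6.

12.6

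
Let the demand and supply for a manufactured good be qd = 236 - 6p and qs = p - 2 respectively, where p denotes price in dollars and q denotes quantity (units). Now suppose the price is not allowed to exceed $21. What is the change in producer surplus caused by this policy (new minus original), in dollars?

-331.5

Without the control the market clears where 236 - 6p = p - 2, i.e. p* = 34 and q* = 32.
The ceiling of 21 is below the equilibrium price 34, so it binds.
At p = 21: qd = 236 - 6·21 = 110 and qs = 21 - 2 = 19.
Producer surplus without the control is ½ · (34 - 2) · 32 = 512.
With the ceiling, producers sell 19 units at 21, so PS = ½ · (21 - 2) · 19 = 180.5.
Change in producer surplus = 180.5 - 512 = -331.5.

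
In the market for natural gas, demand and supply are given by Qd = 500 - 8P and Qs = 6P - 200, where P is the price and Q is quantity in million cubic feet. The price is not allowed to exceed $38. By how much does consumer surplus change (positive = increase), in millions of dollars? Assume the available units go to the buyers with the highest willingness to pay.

12

Setting quantity demanded equal to quantity supplied, 500 - 8P = 6P - 200, gives P* = 50 and Q* = 100.
Because the ceiling (38) lies below the market-clearing price, it is binding.
At P = 38: Qd = 500 - 8·38 = 196 and Qs = 6·38 - 200 = 28.
Consumer surplus without the control is ½ · (62.5 - 50) · 100 = 625.
With the ceiling, 28 units are sold at 38 (assume they go to the highest-value buyers). The demand price at Q = 28 is 59, so CS = ½ · [(62.5 - 38) + (59 - 38)] · 28 = 637.
Change in consumer surplus = 637 - 625 = 12.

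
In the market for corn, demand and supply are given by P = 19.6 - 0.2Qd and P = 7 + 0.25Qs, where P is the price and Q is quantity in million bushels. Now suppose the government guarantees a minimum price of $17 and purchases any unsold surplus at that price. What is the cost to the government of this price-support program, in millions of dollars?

Rearranging demand gives Qd = 98 - 5P; rearranging supply gives Qs = 4P - 28. Equilibrium: 98 - 5P = 4P - 28, so 126 = 9P and P* = 14, Q* = 28.
The floor of 17 is above the equilibrium price 14, so it binds.
At P = 17: Qd = 98 - 5·17 = 13 and Qs = 4·17 - 28 = 40.
Surplus = Qs - Qd = 27.
Government expenditure = surplus × support price = 27 × 17 = 459.

459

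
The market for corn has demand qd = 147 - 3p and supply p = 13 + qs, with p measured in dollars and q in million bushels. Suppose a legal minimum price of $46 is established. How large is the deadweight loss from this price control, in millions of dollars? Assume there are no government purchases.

Rearranging supply gives qs = p - 13. Setting quantity demanded equal to quantity supplied, 147 - 3p = p - 13, gives p* = 40 and q* = 27.
Because the floor (46) lies above the market-clearing price, it is binding.
At p = 46: qd = 147 - 3·46 = 9 and qs = 46 - 13 = 33.
Quantity traded falls to 9. At q = 9 the demand price is (147 - 9)/3 = 46 and the supply price is 13 + 9 = 22.
Deadweight loss = ½ · (46 - 22) · (27 - 9) = ½ · 24 · 18 = 216.

216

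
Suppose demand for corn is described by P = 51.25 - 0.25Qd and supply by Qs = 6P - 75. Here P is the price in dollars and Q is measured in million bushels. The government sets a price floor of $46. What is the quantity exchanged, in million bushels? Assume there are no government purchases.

21

Rearranging demand gives Qd = 205 - 4P. Equilibrium: 205 - 4P = 6P - 75, so 280 = 10P and P* = 28, Q* = 93.
Because the floor (46) lies above the market-clearing price, it is binding.
At P = 46: Qd = 205 - 4·46 = 21 and Qs = 6·46 - 75 = 201.
The quantity actually transacted is the short side, demand: 21.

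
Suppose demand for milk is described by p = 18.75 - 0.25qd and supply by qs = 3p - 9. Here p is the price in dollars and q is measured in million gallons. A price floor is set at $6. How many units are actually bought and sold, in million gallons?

Rearranging demand gives qd = 75 - 4p. Without the control the market clears where 75 - 4p = 3p - 9, i.e. p* = 12 and q* = 27.
Since 6 is below p* = 12, the floor does not bind and the free-market outcome prevails.

27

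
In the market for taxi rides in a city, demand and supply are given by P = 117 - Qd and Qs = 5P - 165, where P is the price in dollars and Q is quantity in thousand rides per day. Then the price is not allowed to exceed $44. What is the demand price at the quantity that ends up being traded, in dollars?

Rearranging demand gives Qd = 117 - P. In a free market, 117 - P = 5P - 165 gives the equilibrium P* = 47, Q* = 70.
Since 44 < 47, the ceiling is binding.
At P = 44: Qd = 117 - 44 = 73 and Qs = 5·44 - 165 = 55.
Only 55 units reach the market. On the demand curve, the marginal buyer's willingness to pay at Q = 55 is (117 - 55) = 62.

62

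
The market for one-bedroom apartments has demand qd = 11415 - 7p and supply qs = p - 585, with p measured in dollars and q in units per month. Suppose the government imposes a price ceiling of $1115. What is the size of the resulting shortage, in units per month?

3080

Equilibrium: 11415 - 7p = p - 585, so 12000 = 8p and p* = 1500, q* = 915.
Because the ceiling (1115) lies below the market-clearing price, it is binding.
At p = 1115: qd = 11415 - 7·1115 = 3610 and qs = 1115 - 585 = 530.
Shortage = qd - qs = 3610 - 530 = 3080.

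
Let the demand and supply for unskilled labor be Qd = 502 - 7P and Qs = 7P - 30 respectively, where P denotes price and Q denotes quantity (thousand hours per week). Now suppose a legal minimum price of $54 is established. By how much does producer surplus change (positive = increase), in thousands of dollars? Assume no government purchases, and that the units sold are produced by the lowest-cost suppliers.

Without the control the market clears where 502 - 7P = 7P - 30, i.e. P* = 38 and Q* = 236.
The floor of 54 is above the equilibrium price 38, so it binds.
At P = 54: Qd = 502 - 7·54 = 124 and Qs = 7·54 - 30 = 348.
Producer surplus without the control is ½ · (38 - 30/7) · 236 = 27848/7.
With the floor, 124 units are sold at 54. The supply price at Q = 124 is 22, so PS = ½ · [(54 - 30/7) + (54 - 22)] · 124 = 35464/7.
Change in producer surplus = 35464/7 - 27848/7 = 1088.

1088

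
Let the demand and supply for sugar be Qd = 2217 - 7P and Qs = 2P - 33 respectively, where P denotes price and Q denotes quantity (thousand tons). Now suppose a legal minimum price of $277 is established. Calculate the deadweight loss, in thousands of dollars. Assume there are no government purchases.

Equilibrium: 2217 - 7P = 2P - 33, so 2250 = 9P and P* = 250, Q* = 467.
Because the floor (277) lies above the market-clearing price, it is binding.
At P = 277: Qd = 2217 - 7·277 = 278 and Qs = 2·277 - 33 = 521.
Quantity traded falls to 278. At Q = 278 the demand price is (2217 - 278)/7 = 277 and the supply price is (33 + 278)/2 = 155.5.
Deadweight loss = ½ · (277 - 155.5) · (467 - 278) = ½ · 121.5 · 189 = 11481.75.

11481.75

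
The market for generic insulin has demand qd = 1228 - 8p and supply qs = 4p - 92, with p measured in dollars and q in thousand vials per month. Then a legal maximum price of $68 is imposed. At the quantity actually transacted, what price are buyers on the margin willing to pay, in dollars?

Setting quantity demanded equal to quantity supplied, 1228 - 8p = 4p - 92, gives p* = 110 and q* = 348.
Since 68 < 110, the ceiling is binding.
At p = 68: qd = 1228 - 8·68 = 684 and qs = 4·68 - 92 = 180.
Only 180 units reach the market. On the demand curve, the marginal buyer's willingness to pay at q = 180 is (1228 - 180)/8 = 131.

131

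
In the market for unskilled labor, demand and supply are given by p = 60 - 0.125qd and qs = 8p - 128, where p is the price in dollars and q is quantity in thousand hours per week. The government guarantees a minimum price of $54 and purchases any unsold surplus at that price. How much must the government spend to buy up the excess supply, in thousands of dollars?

Rearranging demand gives qd = 480 - 8p. Equilibrium: 480 - 8p = 8p - 128, so 608 = 16p and p* = 38, q* = 176.
The floor of 54 is above the equilibrium price 38, so it binds.
At p = 54: qd = 480 - 8·54 = 48 and qs = 8·54 - 128 = 304.
Surplus = qs - qd = 256.
Government expenditure = surplus × support price = 256 × 54 = 13824.

13824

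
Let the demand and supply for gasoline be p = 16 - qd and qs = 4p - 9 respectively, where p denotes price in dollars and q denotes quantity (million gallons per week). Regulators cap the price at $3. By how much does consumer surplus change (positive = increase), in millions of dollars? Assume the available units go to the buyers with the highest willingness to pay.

Rearranging demand gives qd = 16 - p. In a free market, 16 - p = 4p - 9 gives the equilibrium p* = 5, q* = 11.
The ceiling of 3 is below the equilibrium price 5, so it binds.
At p = 3: qd = 16 - 3 = 13 and qs = 4·3 - 9 = 3.
Consumer surplus without the control is ½ · (16 - 5) · 11 = 60.5.
With the ceiling, 3 units are sold at 3 (assume they go to the highest-value buyers). The demand price at q = 3 is 13, so CS = ½ · [(16 - 3) + (13 - 3)] · 3 = 34.5.
Change in consumer surplus = 34.5 - 60.5 = -26.

-26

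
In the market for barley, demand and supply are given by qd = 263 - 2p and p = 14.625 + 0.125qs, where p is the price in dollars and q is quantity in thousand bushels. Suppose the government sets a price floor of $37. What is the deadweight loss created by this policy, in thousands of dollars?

0

Rearranging supply gives qs = 8p - 117. Equilibrium: 263 - 2p = 8p - 117, so 380 = 10p and p* = 38, q* = 187.
The floor of 37 is below the equilibrium price 38, so it is not binding; the market clears at p* = 38, q* = 187.
Since the control does not bind, no trades are prevented and deadweight loss is zero.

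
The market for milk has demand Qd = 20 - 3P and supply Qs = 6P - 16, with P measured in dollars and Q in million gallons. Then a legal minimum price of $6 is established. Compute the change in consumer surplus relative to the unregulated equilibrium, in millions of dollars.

-10

In a free market, 20 - 3P = 6P - 16 gives the equilibrium P* = 4, Q* = 8.
Since 6 > 4, the floor is binding.
At P = 6: Qd = 20 - 3·6 = 2 and Qs = 6·6 - 16 = 20.
Consumer surplus without the control is ½ · (20/3 - 4) · 8 = 32/3.
With the floor, consumers buy 2 units at 6, so CS = ½ · (20/3 - 6) · 2 = 2/3.
Change in consumer surplus = 2/3 - 32/3 = -10.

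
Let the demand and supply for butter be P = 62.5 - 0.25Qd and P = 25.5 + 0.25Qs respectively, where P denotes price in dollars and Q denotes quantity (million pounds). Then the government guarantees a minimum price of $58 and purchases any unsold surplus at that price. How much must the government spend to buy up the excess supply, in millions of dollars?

Rearranging demand gives Qd = 250 - 4P; rearranging supply gives Qs = 4P - 102. In a free market, 250 - 4P = 4P - 102 gives the equilibrium P* = 44, Q* = 74.
Since 58 > 44, the floor is binding.
At P = 58: Qd = 250 - 4·58 = 18 and Qs = 4·58 - 102 = 130.
Surplus = Qs - Qd = 112.
Government expenditure = surplus × support price = 112 × 58 = 6496.

6496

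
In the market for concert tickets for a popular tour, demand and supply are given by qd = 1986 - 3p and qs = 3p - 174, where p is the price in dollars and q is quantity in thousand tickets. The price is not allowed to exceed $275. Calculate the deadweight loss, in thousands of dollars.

Without the control the market clears where 1986 - 3p = 3p - 174, i.e. p* = 360 and q* = 906.
The ceiling of 275 is below the equilibrium price 360, so it binds.
At p = 275: qd = 1986 - 3·275 = 1161 and qs = 3·275 - 174 = 651.
Quantity traded falls to 651. At q = 651 the demand price is (1986 - 651)/3 = 445 and the supply price is (174 + 651)/3 = 275.
Deadweight loss = ½ · (445 - 275) · (906 - 651) = ½ · 170 · 255 = 21675.

21675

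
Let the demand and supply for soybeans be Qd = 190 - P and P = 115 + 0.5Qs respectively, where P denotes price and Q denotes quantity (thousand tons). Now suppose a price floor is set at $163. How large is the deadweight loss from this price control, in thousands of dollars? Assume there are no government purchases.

396.75

Rearranging supply gives Qs = 2P - 230. In a free market, 190 - P = 2P - 230 gives the equilibrium P* = 140, Q* = 50.
The floor of 163 is above the equilibrium price 140, so it binds.
At P = 163: Qd = 190 - 163 = 27 and Qs = 2·163 - 230 = 96.
Quantity traded falls to 27. At Q = 27 the demand price is 190 - 27 = 163 and the supply price is (230 + 27)/2 = 128.5.
Deadweight loss = ½ · (163 - 128.5) · (50 - 27) = ½ · 34.5 · 23 = 396.75.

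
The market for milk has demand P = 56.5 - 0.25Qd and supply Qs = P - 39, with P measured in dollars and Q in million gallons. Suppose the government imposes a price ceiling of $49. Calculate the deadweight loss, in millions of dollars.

10

Rearranging demand gives Qd = 226 - 4P. Without the control the market clears where 226 - 4P = P - 39, i.e. P* = 53 and Q* = 14.
Because the ceiling (49) lies below the market-clearing price, it is binding.
At P = 49: Qd = 226 - 4·49 = 30 and Qs = 49 - 39 = 10.
Quantity traded falls to 10. At Q = 10 the demand price is (226 - 10)/4 = 54 and the supply price is 39 + 10 = 49.
Deadweight loss = ½ · (54 - 49) · (14 - 10) = ½ · 5 · 4 = 10.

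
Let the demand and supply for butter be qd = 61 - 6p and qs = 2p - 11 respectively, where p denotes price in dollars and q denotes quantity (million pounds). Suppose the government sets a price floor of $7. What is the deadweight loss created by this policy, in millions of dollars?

Setting quantity demanded equal to quantity supplied, 61 - 6p = 2p - 11, gives p* = 9 and q* = 7.
Since 7 is below p* = 9, the floor does not bind and the free-market outcome prevails.
Since the control does not bind, no trades are prevented and deadweight loss is zero.

0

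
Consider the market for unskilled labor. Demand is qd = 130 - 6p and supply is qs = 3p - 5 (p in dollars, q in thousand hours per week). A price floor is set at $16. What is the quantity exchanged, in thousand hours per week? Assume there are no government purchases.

Setting quantity demanded equal to quantity supplied, 130 - 6p = 3p - 5, gives p* = 15 and q* = 40.
Since 16 > 15, the floor is binding.
At p = 16: qd = 130 - 6·16 = 34 and qs = 3·16 - 5 = 43.
The quantity actually transacted is the short side, demand: 34.

34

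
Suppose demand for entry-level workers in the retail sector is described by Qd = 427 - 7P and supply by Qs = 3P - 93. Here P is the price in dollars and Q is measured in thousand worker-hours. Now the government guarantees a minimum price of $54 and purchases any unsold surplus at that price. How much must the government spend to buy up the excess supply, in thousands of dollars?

In a free market, 427 - 7P = 3P - 93 gives the equilibrium P* = 52, Q* = 63.
Because the floor (54) lies above the market-clearing price, it is binding.
At P = 54: Qd = 427 - 7·54 = 49 and Qs = 3·54 - 93 = 69.
Surplus = Qs - Qd = 20.
Government expenditure = surplus × support price = 20 × 54 = 1080.

1080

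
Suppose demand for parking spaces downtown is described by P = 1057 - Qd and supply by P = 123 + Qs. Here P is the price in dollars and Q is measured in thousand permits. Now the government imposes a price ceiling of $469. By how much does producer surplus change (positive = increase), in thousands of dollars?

-49186.5

Rearranging demand gives Qd = 1057 - P; rearranging supply gives Qs = P - 123. Setting quantity demanded equal to quantity supplied, 1057 - P = P - 123, gives P* = 590 and Q* = 467.
Because the ceiling (469) lies below the market-clearing price, it is binding.
At P = 469: Qd = 1057 - 469 = 588 and Qs = 469 - 123 = 346.
Producer surplus without the control is ½ · (590 - 123) · 467 = 109044.5.
With the ceiling, producers sell 346 units at 469, so PS = ½ · (469 - 123) · 346 = 59858.
Change in producer surplus = 59858 - 109044.5 = -49186.5.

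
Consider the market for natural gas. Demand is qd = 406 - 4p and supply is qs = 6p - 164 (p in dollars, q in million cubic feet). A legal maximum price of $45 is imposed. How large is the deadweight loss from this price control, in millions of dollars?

Without the control the market clears where 406 - 4p = 6p - 164, i.e. p* = 57 and q* = 178.
The ceiling of 45 is below the equilibrium price 57, so it binds.
At p = 45: qd = 406 - 4·45 = 226 and qs = 6·45 - 164 = 106.
Quantity traded falls to 106. At q = 106 the demand price is (406 - 106)/4 = 75 and the supply price is (164 + 106)/6 = 45.
Deadweight loss = ½ · (75 - 45) · (178 - 106) = ½ · 30 · 72 = 1080.

1080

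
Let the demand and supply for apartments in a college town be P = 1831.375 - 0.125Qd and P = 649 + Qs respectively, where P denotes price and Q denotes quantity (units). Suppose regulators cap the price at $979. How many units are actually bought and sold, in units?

330

Rearranging demand gives Qd = 14651 - 8P; rearranging supply gives Qs = P - 649. Without the control the market clears where 14651 - 8P = P - 649, i.e. P* = 1700 and Q* = 1051.
The ceiling of 979 is below the equilibrium price 1700, so it binds.
At P = 979: Qd = 14651 - 8·979 = 6819 and Qs = 979 - 649 = 330.
The quantity actually transacted is the short side, supply: 330.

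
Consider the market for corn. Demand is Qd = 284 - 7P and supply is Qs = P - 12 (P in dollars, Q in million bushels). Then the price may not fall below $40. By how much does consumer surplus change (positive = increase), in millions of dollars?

Without the control the market clears where 284 - 7P = P - 12, i.e. P* = 37 and Q* = 25.
The floor of 40 is above the equilibrium price 37, so it binds.
At P = 40: Qd = 284 - 7·40 = 4 and Qs = 40 - 12 = 28.
Consumer surplus without the control is ½ · (284/7 - 37) · 25 = 625/14.
With the floor, consumers buy 4 units at 40, so CS = ½ · (284/7 - 40) · 4 = 8/7.
Change in consumer surplus = 8/7 - 625/14 = -43.5.

-43.5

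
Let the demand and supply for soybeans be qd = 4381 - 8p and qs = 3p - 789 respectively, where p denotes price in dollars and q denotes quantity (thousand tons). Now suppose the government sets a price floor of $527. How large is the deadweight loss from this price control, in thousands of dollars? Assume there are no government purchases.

Setting quantity demanded equal to quantity supplied, 4381 - 8p = 3p - 789, gives p* = 470 and q* = 621.
Because the floor (527) lies above the market-clearing price, it is binding.
At p = 527: qd = 4381 - 8·527 = 165 and qs = 3·527 - 789 = 792.
Quantity traded falls to 165. At q = 165 the demand price is (4381 - 165)/8 = 527 and the supply price is (789 + 165)/3 = 318.
Deadweight loss = ½ · (527 - 318) · (621 - 165) = ½ · 209 · 456 = 47652.

47652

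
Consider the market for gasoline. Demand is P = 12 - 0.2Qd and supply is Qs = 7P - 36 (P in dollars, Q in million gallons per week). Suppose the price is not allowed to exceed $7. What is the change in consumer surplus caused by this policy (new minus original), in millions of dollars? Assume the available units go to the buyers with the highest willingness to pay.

8.1

Rearranging demand gives Qd = 60 - 5P. Equilibrium: 60 - 5P = 7P - 36, so 96 = 12P and P* = 8, Q* = 20.
Because the ceiling (7) lies below the market-clearing price, it is binding.
At P = 7: Qd = 60 - 5·7 = 25 and Qs = 7·7 - 36 = 13.
Consumer surplus without the control is ½ · (12 - 8) · 20 = 40.
With the ceiling, 13 units are sold at 7 (assume they go to the highest-value buyers). The demand price at Q = 13 is 9.4, so CS = ½ · [(12 - 7) + (9.4 - 7)] · 13 = 48.1.
Change in consumer surplus = 48.1 - 40 = 8.1.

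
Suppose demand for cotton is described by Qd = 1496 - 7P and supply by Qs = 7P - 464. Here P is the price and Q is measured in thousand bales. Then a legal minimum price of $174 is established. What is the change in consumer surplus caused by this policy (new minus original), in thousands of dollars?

-13498

In a free market, 1496 - 7P = 7P - 464 gives the equilibrium P* = 140, Q* = 516.
Since 174 > 140, the floor is binding.
At P = 174: Qd = 1496 - 7·174 = 278 and Qs = 7·174 - 464 = 754.
Consumer surplus without the control is ½ · (1496/7 - 140) · 516 = 133128/7.
With the floor, consumers buy 278 units at 174, so CS = ½ · (1496/7 - 174) · 278 = 38642/7.
Change in consumer surplus = 38642/7 - 133128/7 = -13498.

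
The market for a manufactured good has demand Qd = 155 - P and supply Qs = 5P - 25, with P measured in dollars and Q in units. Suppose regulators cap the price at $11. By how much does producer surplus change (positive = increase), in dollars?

Setting quantity demanded equal to quantity supplied, 155 - P = 5P - 25, gives P* = 30 and Q* = 125.
Since 11 < 30, the ceiling is binding.
At P = 11: Qd = 155 - 11 = 144 and Qs = 5·11 - 25 = 30.
Producer surplus without the control is ½ · (30 - 5) · 125 = 1562.5.
With the ceiling, producers sell 30 units at 11, so PS = ½ · (11 - 5) · 30 = 90.
Change in producer surplus = 90 - 1562.5 = -1472.5.

-1472.5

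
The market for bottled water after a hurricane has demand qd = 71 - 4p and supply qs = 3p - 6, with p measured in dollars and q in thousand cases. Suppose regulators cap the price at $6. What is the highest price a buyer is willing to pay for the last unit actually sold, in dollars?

14.75

Setting quantity demanded equal to quantity supplied, 71 - 4p = 3p - 6, gives p* = 11 and q* = 27.
Because the ceiling (6) lies below the market-clearing price, it is binding.
At p = 6: qd = 71 - 4·6 = 47 and qs = 3·6 - 6 = 12.
Only 12 units reach the market. On the demand curve, the marginal buyer's willingness to pay at q = 12 is (71 - 12)/4 = 14.75.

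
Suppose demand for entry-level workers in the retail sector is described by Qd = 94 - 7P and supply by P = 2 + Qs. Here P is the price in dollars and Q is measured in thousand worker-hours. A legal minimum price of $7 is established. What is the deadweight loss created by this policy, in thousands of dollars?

Rearranging supply gives Qs = P - 2. In a free market, 94 - 7P = P - 2 gives the equilibrium P* = 12, Q* = 10.
The floor of 7 is below the equilibrium price 12, so it is not binding; the market clears at P* = 12, Q* = 10.
Since the control does not bind, no trades are prevented and deadweight loss is zero.

0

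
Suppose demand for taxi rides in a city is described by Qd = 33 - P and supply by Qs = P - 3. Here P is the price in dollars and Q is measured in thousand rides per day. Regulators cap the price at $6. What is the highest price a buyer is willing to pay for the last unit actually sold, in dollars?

30

Without the control the market clears where 33 - P = P - 3, i.e. P* = 18 and Q* = 15.
The ceiling of 6 is below the equilibrium price 18, so it binds.
At P = 6: Qd = 33 - 6 = 27 and Qs = 6 - 3 = 3.
Only 3 units reach the market. On the demand curve, the marginal buyer's willingness to pay at Q = 3 is (33 - 3) = 30.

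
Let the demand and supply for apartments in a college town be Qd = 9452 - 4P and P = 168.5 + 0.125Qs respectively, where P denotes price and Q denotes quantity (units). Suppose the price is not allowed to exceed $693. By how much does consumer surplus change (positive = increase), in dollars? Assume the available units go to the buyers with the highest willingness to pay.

Rearranging supply gives Qs = 8P - 1348. In a free market, 9452 - 4P = 8P - 1348 gives the equilibrium P* = 900, Q* = 5852.
Because the ceiling (693) lies below the market-clearing price, it is binding.
At P = 693: Qd = 9452 - 4·693 = 6680 and Qs = 8·693 - 1348 = 4196.
Consumer surplus without the control is ½ · (2363 - 900) · 5852 = 4280738.
With the ceiling, 4196 units are sold at 693 (assume they go to the highest-value buyers). The demand price at Q = 4196 is 1314, so CS = ½ · [(2363 - 693) + (1314 - 693)] · 4196 = 4806518.
Change in consumer surplus = 4806518 - 4280738 = 525780.

525780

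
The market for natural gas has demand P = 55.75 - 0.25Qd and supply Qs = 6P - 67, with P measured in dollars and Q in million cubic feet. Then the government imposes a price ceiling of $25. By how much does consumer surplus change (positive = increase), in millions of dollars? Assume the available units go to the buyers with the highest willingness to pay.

260

Rearranging demand gives Qd = 223 - 4P. Equilibrium: 223 - 4P = 6P - 67, so 290 = 10P and P* = 29, Q* = 107.
Since 25 < 29, the ceiling is binding.
At P = 25: Qd = 223 - 4·25 = 123 and Qs = 6·25 - 67 = 83.
Consumer surplus without the control is ½ · (55.75 - 29) · 107 = 1431.125.
With the ceiling, 83 units are sold at 25 (assume they go to the highest-value buyers). The demand price at Q = 83 is 35, so CS = ½ · [(55.75 - 25) + (35 - 25)] · 83 = 1691.125.
Change in consumer surplus = 1691.125 - 1431.125 = 260.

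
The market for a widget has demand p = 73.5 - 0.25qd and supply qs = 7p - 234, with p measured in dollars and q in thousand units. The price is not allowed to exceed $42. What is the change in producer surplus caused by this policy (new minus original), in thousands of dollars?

Rearranging demand gives qd = 294 - 4p. Equilibrium: 294 - 4p = 7p - 234, so 528 = 11p and p* = 48, q* = 102.
The ceiling of 42 is below the equilibrium price 48, so it binds.
At p = 42: qd = 294 - 4·42 = 126 and qs = 7·42 - 234 = 60.
Producer surplus without the control is ½ · (48 - 234/7) · 102 = 5202/7.
With the ceiling, producers sell 60 units at 42, so PS = ½ · (42 - 234/7) · 60 = 1800/7.
Change in producer surplus = 1800/7 - 5202/7 = -486.

-486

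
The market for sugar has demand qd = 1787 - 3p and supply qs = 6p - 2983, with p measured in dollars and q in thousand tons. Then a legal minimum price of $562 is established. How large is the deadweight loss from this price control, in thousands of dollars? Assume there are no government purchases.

2304

Equilibrium: 1787 - 3p = 6p - 2983, so 4770 = 9p and p* = 530, q* = 197.
Since 562 > 530, the floor is binding.
At p = 562: qd = 1787 - 3·562 = 101 and qs = 6·562 - 2983 = 389.
Quantity traded falls to 101. At q = 101 the demand price is (1787 - 101)/3 = 562 and the supply price is (2983 + 101)/6 = 514.
Deadweight loss = ½ · (562 - 514) · (197 - 101) = ½ · 48 · 96 = 2304.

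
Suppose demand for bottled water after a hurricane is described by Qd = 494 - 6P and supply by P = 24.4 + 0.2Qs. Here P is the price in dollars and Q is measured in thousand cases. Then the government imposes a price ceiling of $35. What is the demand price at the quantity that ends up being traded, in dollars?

73.5

Rearranging supply gives Qs = 5P - 122. Equilibrium: 494 - 6P = 5P - 122, so 616 = 11P and P* = 56, Q* = 158.
Because the ceiling (35) lies below the market-clearing price, it is binding.
At P = 35: Qd = 494 - 6·35 = 284 and Qs = 5·35 - 122 = 53.
Only 53 units reach the market. On the demand curve, the marginal buyer's willingness to pay at Q = 53 is (494 - 53)/6 = 73.5.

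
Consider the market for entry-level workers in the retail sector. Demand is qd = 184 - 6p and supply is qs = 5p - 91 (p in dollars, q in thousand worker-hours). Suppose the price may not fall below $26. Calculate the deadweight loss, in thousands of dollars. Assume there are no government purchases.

Setting quantity demanded equal to quantity supplied, 184 - 6p = 5p - 91, gives p* = 25 and q* = 34.
The floor of 26 is above the equilibrium price 25, so it binds.
At p = 26: qd = 184 - 6·26 = 28 and qs = 5·26 - 91 = 39.
Quantity traded falls to 28. At q = 28 the demand price is (184 - 28)/6 = 26 and the supply price is (91 + 28)/5 = 23.8.
Deadweight loss = ½ · (26 - 23.8) · (34 - 28) = ½ · 2.2 · 6 = 6.6.

6.6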